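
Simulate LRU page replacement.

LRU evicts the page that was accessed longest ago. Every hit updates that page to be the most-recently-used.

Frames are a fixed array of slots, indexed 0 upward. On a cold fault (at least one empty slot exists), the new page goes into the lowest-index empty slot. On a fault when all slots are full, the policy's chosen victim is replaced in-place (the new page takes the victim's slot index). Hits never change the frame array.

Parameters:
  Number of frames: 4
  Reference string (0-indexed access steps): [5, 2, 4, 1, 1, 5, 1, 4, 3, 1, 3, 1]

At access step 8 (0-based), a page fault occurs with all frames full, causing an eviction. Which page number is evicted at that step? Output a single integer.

Step 0: ref 5 -> FAULT, frames=[5,-,-,-]
Step 1: ref 2 -> FAULT, frames=[5,2,-,-]
Step 2: ref 4 -> FAULT, frames=[5,2,4,-]
Step 3: ref 1 -> FAULT, frames=[5,2,4,1]
Step 4: ref 1 -> HIT, frames=[5,2,4,1]
Step 5: ref 5 -> HIT, frames=[5,2,4,1]
Step 6: ref 1 -> HIT, frames=[5,2,4,1]
Step 7: ref 4 -> HIT, frames=[5,2,4,1]
Step 8: ref 3 -> FAULT, evict 2, frames=[5,3,4,1]
At step 8: evicted page 2

Answer: 2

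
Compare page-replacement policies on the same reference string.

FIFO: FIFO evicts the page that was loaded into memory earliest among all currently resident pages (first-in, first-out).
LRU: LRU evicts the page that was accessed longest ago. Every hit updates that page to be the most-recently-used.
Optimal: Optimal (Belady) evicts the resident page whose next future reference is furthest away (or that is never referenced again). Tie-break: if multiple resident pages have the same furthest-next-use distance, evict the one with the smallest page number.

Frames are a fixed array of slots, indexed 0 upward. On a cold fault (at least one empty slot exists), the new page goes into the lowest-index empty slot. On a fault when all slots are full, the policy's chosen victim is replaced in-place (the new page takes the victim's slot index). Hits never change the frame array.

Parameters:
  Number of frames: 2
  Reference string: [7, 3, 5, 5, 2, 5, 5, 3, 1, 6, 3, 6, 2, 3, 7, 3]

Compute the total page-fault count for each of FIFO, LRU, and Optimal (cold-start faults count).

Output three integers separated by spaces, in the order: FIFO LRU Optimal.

--- FIFO ---
  step 0: ref 7 -> FAULT, frames=[7,-] (faults so far: 1)
  step 1: ref 3 -> FAULT, frames=[7,3] (faults so far: 2)
  step 2: ref 5 -> FAULT, evict 7, frames=[5,3] (faults so far: 3)
  step 3: ref 5 -> HIT, frames=[5,3] (faults so far: 3)
  step 4: ref 2 -> FAULT, evict 3, frames=[5,2] (faults so far: 4)
  step 5: ref 5 -> HIT, frames=[5,2] (faults so far: 4)
  step 6: ref 5 -> HIT, frames=[5,2] (faults so far: 4)
  step 7: ref 3 -> FAULT, evict 5, frames=[3,2] (faults so far: 5)
  step 8: ref 1 -> FAULT, evict 2, frames=[3,1] (faults so far: 6)
  step 9: ref 6 -> FAULT, evict 3, frames=[6,1] (faults so far: 7)
  step 10: ref 3 -> FAULT, evict 1, frames=[6,3] (faults so far: 8)
  step 11: ref 6 -> HIT, frames=[6,3] (faults so far: 8)
  step 12: ref 2 -> FAULT, evict 6, frames=[2,3] (faults so far: 9)
  step 13: ref 3 -> HIT, frames=[2,3] (faults so far: 9)
  step 14: ref 7 -> FAULT, evict 3, frames=[2,7] (faults so far: 10)
  step 15: ref 3 -> FAULT, evict 2, frames=[3,7] (faults so far: 11)
  FIFO total faults: 11
--- LRU ---
  step 0: ref 7 -> FAULT, frames=[7,-] (faults so far: 1)
  step 1: ref 3 -> FAULT, frames=[7,3] (faults so far: 2)
  step 2: ref 5 -> FAULT, evict 7, frames=[5,3] (faults so far: 3)
  step 3: ref 5 -> HIT, frames=[5,3] (faults so far: 3)
  step 4: ref 2 -> FAULT, evict 3, frames=[5,2] (faults so far: 4)
  step 5: ref 5 -> HIT, frames=[5,2] (faults so far: 4)
  step 6: ref 5 -> HIT, frames=[5,2] (faults so far: 4)
  step 7: ref 3 -> FAULT, evict 2, frames=[5,3] (faults so far: 5)
  step 8: ref 1 -> FAULT, evict 5, frames=[1,3] (faults so far: 6)
  step 9: ref 6 -> FAULT, evict 3, frames=[1,6] (faults so far: 7)
  step 10: ref 3 -> FAULT, evict 1, frames=[3,6] (faults so far: 8)
  step 11: ref 6 -> HIT, frames=[3,6] (faults so far: 8)
  step 12: ref 2 -> FAULT, evict 3, frames=[2,6] (faults so far: 9)
  step 13: ref 3 -> FAULT, evict 6, frames=[2,3] (faults so far: 10)
  step 14: ref 7 -> FAULT, evict 2, frames=[7,3] (faults so far: 11)
  step 15: ref 3 -> HIT, frames=[7,3] (faults so far: 11)
  LRU total faults: 11
--- Optimal ---
  step 0: ref 7 -> FAULT, frames=[7,-] (faults so far: 1)
  step 1: ref 3 -> FAULT, frames=[7,3] (faults so far: 2)
  step 2: ref 5 -> FAULT, evict 7, frames=[5,3] (faults so far: 3)
  step 3: ref 5 -> HIT, frames=[5,3] (faults so far: 3)
  step 4: ref 2 -> FAULT, evict 3, frames=[5,2] (faults so far: 4)
  step 5: ref 5 -> HIT, frames=[5,2] (faults so far: 4)
  step 6: ref 5 -> HIT, frames=[5,2] (faults so far: 4)
  step 7: ref 3 -> FAULT, evict 5, frames=[3,2] (faults so far: 5)
  step 8: ref 1 -> FAULT, evict 2, frames=[3,1] (faults so far: 6)
  step 9: ref 6 -> FAULT, evict 1, frames=[3,6] (faults so far: 7)
  step 10: ref 3 -> HIT, frames=[3,6] (faults so far: 7)
  step 11: ref 6 -> HIT, frames=[3,6] (faults so far: 7)
  step 12: ref 2 -> FAULT, evict 6, frames=[3,2] (faults so far: 8)
  step 13: ref 3 -> HIT, frames=[3,2] (faults so far: 8)
  step 14: ref 7 -> FAULT, evict 2, frames=[3,7] (faults so far: 9)
  step 15: ref 3 -> HIT, frames=[3,7] (faults so far: 9)
  Optimal total faults: 9

Answer: 11 11 9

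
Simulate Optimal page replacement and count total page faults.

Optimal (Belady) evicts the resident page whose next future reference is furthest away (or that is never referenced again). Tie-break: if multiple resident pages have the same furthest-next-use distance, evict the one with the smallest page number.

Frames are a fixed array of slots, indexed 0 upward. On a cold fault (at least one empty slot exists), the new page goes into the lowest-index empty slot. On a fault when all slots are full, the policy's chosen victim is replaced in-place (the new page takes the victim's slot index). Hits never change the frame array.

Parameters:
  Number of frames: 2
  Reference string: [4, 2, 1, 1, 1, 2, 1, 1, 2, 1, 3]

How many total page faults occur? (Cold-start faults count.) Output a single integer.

Answer: 4

Derivation:
Step 0: ref 4 → FAULT, frames=[4,-]
Step 1: ref 2 → FAULT, frames=[4,2]
Step 2: ref 1 → FAULT (evict 4), frames=[1,2]
Step 3: ref 1 → HIT, frames=[1,2]
Step 4: ref 1 → HIT, frames=[1,2]
Step 5: ref 2 → HIT, frames=[1,2]
Step 6: ref 1 → HIT, frames=[1,2]
Step 7: ref 1 → HIT, frames=[1,2]
Step 8: ref 2 → HIT, frames=[1,2]
Step 9: ref 1 → HIT, frames=[1,2]
Step 10: ref 3 → FAULT (evict 1), frames=[3,2]
Total faults: 4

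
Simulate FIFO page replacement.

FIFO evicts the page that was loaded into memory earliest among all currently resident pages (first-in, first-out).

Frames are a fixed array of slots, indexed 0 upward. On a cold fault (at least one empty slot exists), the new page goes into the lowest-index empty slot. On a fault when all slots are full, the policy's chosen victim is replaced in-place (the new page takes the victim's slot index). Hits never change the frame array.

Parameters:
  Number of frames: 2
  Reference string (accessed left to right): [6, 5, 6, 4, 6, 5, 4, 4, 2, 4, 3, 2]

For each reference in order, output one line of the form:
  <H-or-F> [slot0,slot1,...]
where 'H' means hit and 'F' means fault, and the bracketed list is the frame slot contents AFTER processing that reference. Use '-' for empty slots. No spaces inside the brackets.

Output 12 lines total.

F [6,-]
F [6,5]
H [6,5]
F [4,5]
F [4,6]
F [5,6]
F [5,4]
H [5,4]
F [2,4]
H [2,4]
F [2,3]
H [2,3]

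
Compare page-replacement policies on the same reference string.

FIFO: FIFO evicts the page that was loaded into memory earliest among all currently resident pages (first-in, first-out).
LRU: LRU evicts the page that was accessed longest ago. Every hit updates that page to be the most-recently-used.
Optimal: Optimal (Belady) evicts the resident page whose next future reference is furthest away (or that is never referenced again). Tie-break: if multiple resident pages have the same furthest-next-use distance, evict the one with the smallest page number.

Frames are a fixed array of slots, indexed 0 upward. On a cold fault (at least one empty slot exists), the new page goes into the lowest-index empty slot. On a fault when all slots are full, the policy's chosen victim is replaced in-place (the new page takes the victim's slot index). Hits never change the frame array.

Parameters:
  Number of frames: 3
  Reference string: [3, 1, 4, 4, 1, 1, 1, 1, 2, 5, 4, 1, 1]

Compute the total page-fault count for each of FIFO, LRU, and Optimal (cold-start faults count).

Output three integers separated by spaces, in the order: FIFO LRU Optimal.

Answer: 6 7 5

Derivation:
--- FIFO ---
  step 0: ref 3 -> FAULT, frames=[3,-,-] (faults so far: 1)
  step 1: ref 1 -> FAULT, frames=[3,1,-] (faults so far: 2)
  step 2: ref 4 -> FAULT, frames=[3,1,4] (faults so far: 3)
  step 3: ref 4 -> HIT, frames=[3,1,4] (faults so far: 3)
  step 4: ref 1 -> HIT, frames=[3,1,4] (faults so far: 3)
  step 5: ref 1 -> HIT, frames=[3,1,4] (faults so far: 3)
  step 6: ref 1 -> HIT, frames=[3,1,4] (faults so far: 3)
  step 7: ref 1 -> HIT, frames=[3,1,4] (faults so far: 3)
  step 8: ref 2 -> FAULT, evict 3, frames=[2,1,4] (faults so far: 4)
  step 9: ref 5 -> FAULT, evict 1, frames=[2,5,4] (faults so far: 5)
  step 10: ref 4 -> HIT, frames=[2,5,4] (faults so far: 5)
  step 11: ref 1 -> FAULT, evict 4, frames=[2,5,1] (faults so far: 6)
  step 12: ref 1 -> HIT, frames=[2,5,1] (faults so far: 6)
  FIFO total faults: 6
--- LRU ---
  step 0: ref 3 -> FAULT, frames=[3,-,-] (faults so far: 1)
  step 1: ref 1 -> FAULT, frames=[3,1,-] (faults so far: 2)
  step 2: ref 4 -> FAULT, frames=[3,1,4] (faults so far: 3)
  step 3: ref 4 -> HIT, frames=[3,1,4] (faults so far: 3)
  step 4: ref 1 -> HIT, frames=[3,1,4] (faults so far: 3)
  step 5: ref 1 -> HIT, frames=[3,1,4] (faults so far: 3)
  step 6: ref 1 -> HIT, frames=[3,1,4] (faults so far: 3)
  step 7: ref 1 -> HIT, frames=[3,1,4] (faults so far: 3)
  step 8: ref 2 -> FAULT, evict 3, frames=[2,1,4] (faults so far: 4)
  step 9: ref 5 -> FAULT, evict 4, frames=[2,1,5] (faults so far: 5)
  step 10: ref 4 -> FAULT, evict 1, frames=[2,4,5] (faults so far: 6)
  step 11: ref 1 -> FAULT, evict 2, frames=[1,4,5] (faults so far: 7)
  step 12: ref 1 -> HIT, frames=[1,4,5] (faults so far: 7)
  LRU total faults: 7
--- Optimal ---
  step 0: ref 3 -> FAULT, frames=[3,-,-] (faults so far: 1)
  step 1: ref 1 -> FAULT, frames=[3,1,-] (faults so far: 2)
  step 2: ref 4 -> FAULT, frames=[3,1,4] (faults so far: 3)
  step 3: ref 4 -> HIT, frames=[3,1,4] (faults so far: 3)
  step 4: ref 1 -> HIT, frames=[3,1,4] (faults so far: 3)
  step 5: ref 1 -> HIT, frames=[3,1,4] (faults so far: 3)
  step 6: ref 1 -> HIT, frames=[3,1,4] (faults so far: 3)
  step 7: ref 1 -> HIT, frames=[3,1,4] (faults so far: 3)
  step 8: ref 2 -> FAULT, evict 3, frames=[2,1,4] (faults so far: 4)
  step 9: ref 5 -> FAULT, evict 2, frames=[5,1,4] (faults so far: 5)
  step 10: ref 4 -> HIT, frames=[5,1,4] (faults so far: 5)
  step 11: ref 1 -> HIT, frames=[5,1,4] (faults so far: 5)
  step 12: ref 1 -> HIT, frames=[5,1,4] (faults so far: 5)
  Optimal total faults: 5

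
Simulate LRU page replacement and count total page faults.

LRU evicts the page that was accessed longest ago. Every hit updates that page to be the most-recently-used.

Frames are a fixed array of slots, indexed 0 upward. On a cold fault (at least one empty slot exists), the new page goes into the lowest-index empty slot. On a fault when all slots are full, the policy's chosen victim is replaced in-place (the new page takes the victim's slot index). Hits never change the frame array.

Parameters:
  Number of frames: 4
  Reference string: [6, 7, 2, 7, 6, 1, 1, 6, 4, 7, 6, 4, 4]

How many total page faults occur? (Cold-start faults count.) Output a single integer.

Step 0: ref 6 → FAULT, frames=[6,-,-,-]
Step 1: ref 7 → FAULT, frames=[6,7,-,-]
Step 2: ref 2 → FAULT, frames=[6,7,2,-]
Step 3: ref 7 → HIT, frames=[6,7,2,-]
Step 4: ref 6 → HIT, frames=[6,7,2,-]
Step 5: ref 1 → FAULT, frames=[6,7,2,1]
Step 6: ref 1 → HIT, frames=[6,7,2,1]
Step 7: ref 6 → HIT, frames=[6,7,2,1]
Step 8: ref 4 → FAULT (evict 2), frames=[6,7,4,1]
Step 9: ref 7 → HIT, frames=[6,7,4,1]
Step 10: ref 6 → HIT, frames=[6,7,4,1]
Step 11: ref 4 → HIT, frames=[6,7,4,1]
Step 12: ref 4 → HIT, frames=[6,7,4,1]
Total faults: 5

Answer: 5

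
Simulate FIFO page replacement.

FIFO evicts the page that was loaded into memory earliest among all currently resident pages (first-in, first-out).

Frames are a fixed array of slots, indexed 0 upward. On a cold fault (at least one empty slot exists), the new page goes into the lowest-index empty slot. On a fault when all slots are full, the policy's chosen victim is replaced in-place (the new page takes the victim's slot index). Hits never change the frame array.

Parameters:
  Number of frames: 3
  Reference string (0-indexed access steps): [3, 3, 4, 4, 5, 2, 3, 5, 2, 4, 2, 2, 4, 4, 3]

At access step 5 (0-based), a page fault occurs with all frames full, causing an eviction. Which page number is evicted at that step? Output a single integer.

Answer: 3

Derivation:
Step 0: ref 3 -> FAULT, frames=[3,-,-]
Step 1: ref 3 -> HIT, frames=[3,-,-]
Step 2: ref 4 -> FAULT, frames=[3,4,-]
Step 3: ref 4 -> HIT, frames=[3,4,-]
Step 4: ref 5 -> FAULT, frames=[3,4,5]
Step 5: ref 2 -> FAULT, evict 3, frames=[2,4,5]
At step 5: evicted page 3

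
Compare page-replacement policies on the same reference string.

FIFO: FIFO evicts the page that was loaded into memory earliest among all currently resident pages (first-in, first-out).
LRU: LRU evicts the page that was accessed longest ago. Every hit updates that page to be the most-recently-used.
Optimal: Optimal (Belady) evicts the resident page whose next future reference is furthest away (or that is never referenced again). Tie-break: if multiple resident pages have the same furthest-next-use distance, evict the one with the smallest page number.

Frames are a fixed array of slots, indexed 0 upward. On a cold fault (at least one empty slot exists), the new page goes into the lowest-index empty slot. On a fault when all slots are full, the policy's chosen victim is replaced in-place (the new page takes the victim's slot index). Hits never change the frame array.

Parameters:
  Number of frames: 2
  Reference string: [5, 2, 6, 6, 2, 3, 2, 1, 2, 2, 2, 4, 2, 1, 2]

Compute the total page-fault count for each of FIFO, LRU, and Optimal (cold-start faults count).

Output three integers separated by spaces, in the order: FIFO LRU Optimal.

--- FIFO ---
  step 0: ref 5 -> FAULT, frames=[5,-] (faults so far: 1)
  step 1: ref 2 -> FAULT, frames=[5,2] (faults so far: 2)
  step 2: ref 6 -> FAULT, evict 5, frames=[6,2] (faults so far: 3)
  step 3: ref 6 -> HIT, frames=[6,2] (faults so far: 3)
  step 4: ref 2 -> HIT, frames=[6,2] (faults so far: 3)
  step 5: ref 3 -> FAULT, evict 2, frames=[6,3] (faults so far: 4)
  step 6: ref 2 -> FAULT, evict 6, frames=[2,3] (faults so far: 5)
  step 7: ref 1 -> FAULT, evict 3, frames=[2,1] (faults so far: 6)
  step 8: ref 2 -> HIT, frames=[2,1] (faults so far: 6)
  step 9: ref 2 -> HIT, frames=[2,1] (faults so far: 6)
  step 10: ref 2 -> HIT, frames=[2,1] (faults so far: 6)
  step 11: ref 4 -> FAULT, evict 2, frames=[4,1] (faults so far: 7)
  step 12: ref 2 -> FAULT, evict 1, frames=[4,2] (faults so far: 8)
  step 13: ref 1 -> FAULT, evict 4, frames=[1,2] (faults so far: 9)
  step 14: ref 2 -> HIT, frames=[1,2] (faults so far: 9)
  FIFO total faults: 9
--- LRU ---
  step 0: ref 5 -> FAULT, frames=[5,-] (faults so far: 1)
  step 1: ref 2 -> FAULT, frames=[5,2] (faults so far: 2)
  step 2: ref 6 -> FAULT, evict 5, frames=[6,2] (faults so far: 3)
  step 3: ref 6 -> HIT, frames=[6,2] (faults so far: 3)
  step 4: ref 2 -> HIT, frames=[6,2] (faults so far: 3)
  step 5: ref 3 -> FAULT, evict 6, frames=[3,2] (faults so far: 4)
  step 6: ref 2 -> HIT, frames=[3,2] (faults so far: 4)
  step 7: ref 1 -> FAULT, evict 3, frames=[1,2] (faults so far: 5)
  step 8: ref 2 -> HIT, frames=[1,2] (faults so far: 5)
  step 9: ref 2 -> HIT, frames=[1,2] (faults so far: 5)
  step 10: ref 2 -> HIT, frames=[1,2] (faults so far: 5)
  step 11: ref 4 -> FAULT, evict 1, frames=[4,2] (faults so far: 6)
  step 12: ref 2 -> HIT, frames=[4,2] (faults so far: 6)
  step 13: ref 1 -> FAULT, evict 4, frames=[1,2] (faults so far: 7)
  step 14: ref 2 -> HIT, frames=[1,2] (faults so far: 7)
  LRU total faults: 7
--- Optimal ---
  step 0: ref 5 -> FAULT, frames=[5,-] (faults so far: 1)
  step 1: ref 2 -> FAULT, frames=[5,2] (faults so far: 2)
  step 2: ref 6 -> FAULT, evict 5, frames=[6,2] (faults so far: 3)
  step 3: ref 6 -> HIT, frames=[6,2] (faults so far: 3)
  step 4: ref 2 -> HIT, frames=[6,2] (faults so far: 3)
  step 5: ref 3 -> FAULT, evict 6, frames=[3,2] (faults so far: 4)
  step 6: ref 2 -> HIT, frames=[3,2] (faults so far: 4)
  step 7: ref 1 -> FAULT, evict 3, frames=[1,2] (faults so far: 5)
  step 8: ref 2 -> HIT, frames=[1,2] (faults so far: 5)
  step 9: ref 2 -> HIT, frames=[1,2] (faults so far: 5)
  step 10: ref 2 -> HIT, frames=[1,2] (faults so far: 5)
  step 11: ref 4 -> FAULT, evict 1, frames=[4,2] (faults so far: 6)
  step 12: ref 2 -> HIT, frames=[4,2] (faults so far: 6)
  step 13: ref 1 -> FAULT, evict 4, frames=[1,2] (faults so far: 7)
  step 14: ref 2 -> HIT, frames=[1,2] (faults so far: 7)
  Optimal total faults: 7

Answer: 9 7 7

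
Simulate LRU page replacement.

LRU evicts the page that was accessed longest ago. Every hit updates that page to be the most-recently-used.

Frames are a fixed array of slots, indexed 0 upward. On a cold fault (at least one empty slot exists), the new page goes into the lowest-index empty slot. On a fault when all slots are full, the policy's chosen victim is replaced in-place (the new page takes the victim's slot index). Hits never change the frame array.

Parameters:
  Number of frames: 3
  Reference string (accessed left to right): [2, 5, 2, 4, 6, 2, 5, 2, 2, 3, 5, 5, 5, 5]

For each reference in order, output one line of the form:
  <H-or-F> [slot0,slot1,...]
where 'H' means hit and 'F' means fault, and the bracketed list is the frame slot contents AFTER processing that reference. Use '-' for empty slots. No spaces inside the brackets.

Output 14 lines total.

F [2,-,-]
F [2,5,-]
H [2,5,-]
F [2,5,4]
F [2,6,4]
H [2,6,4]
F [2,6,5]
H [2,6,5]
H [2,6,5]
F [2,3,5]
H [2,3,5]
H [2,3,5]
H [2,3,5]
H [2,3,5]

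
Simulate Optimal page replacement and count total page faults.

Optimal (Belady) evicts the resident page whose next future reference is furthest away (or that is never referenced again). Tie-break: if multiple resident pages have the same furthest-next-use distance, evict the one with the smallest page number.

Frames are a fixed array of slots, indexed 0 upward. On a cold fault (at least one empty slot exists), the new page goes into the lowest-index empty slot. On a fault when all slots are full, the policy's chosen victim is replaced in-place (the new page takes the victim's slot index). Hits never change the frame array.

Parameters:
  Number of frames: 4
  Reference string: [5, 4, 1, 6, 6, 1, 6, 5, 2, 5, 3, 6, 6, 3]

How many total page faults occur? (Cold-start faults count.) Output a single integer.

Step 0: ref 5 → FAULT, frames=[5,-,-,-]
Step 1: ref 4 → FAULT, frames=[5,4,-,-]
Step 2: ref 1 → FAULT, frames=[5,4,1,-]
Step 3: ref 6 → FAULT, frames=[5,4,1,6]
Step 4: ref 6 → HIT, frames=[5,4,1,6]
Step 5: ref 1 → HIT, frames=[5,4,1,6]
Step 6: ref 6 → HIT, frames=[5,4,1,6]
Step 7: ref 5 → HIT, frames=[5,4,1,6]
Step 8: ref 2 → FAULT (evict 1), frames=[5,4,2,6]
Step 9: ref 5 → HIT, frames=[5,4,2,6]
Step 10: ref 3 → FAULT (evict 2), frames=[5,4,3,6]
Step 11: ref 6 → HIT, frames=[5,4,3,6]
Step 12: ref 6 → HIT, frames=[5,4,3,6]
Step 13: ref 3 → HIT, frames=[5,4,3,6]
Total faults: 6

Answer: 6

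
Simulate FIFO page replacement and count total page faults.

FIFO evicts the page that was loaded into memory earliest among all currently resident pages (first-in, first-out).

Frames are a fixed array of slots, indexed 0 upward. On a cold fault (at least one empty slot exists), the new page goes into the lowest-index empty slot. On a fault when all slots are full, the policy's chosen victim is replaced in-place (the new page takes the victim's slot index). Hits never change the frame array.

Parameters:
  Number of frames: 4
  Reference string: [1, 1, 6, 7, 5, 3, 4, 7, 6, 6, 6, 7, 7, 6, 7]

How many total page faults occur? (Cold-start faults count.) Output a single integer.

Step 0: ref 1 → FAULT, frames=[1,-,-,-]
Step 1: ref 1 → HIT, frames=[1,-,-,-]
Step 2: ref 6 → FAULT, frames=[1,6,-,-]
Step 3: ref 7 → FAULT, frames=[1,6,7,-]
Step 4: ref 5 → FAULT, frames=[1,6,7,5]
Step 5: ref 3 → FAULT (evict 1), frames=[3,6,7,5]
Step 6: ref 4 → FAULT (evict 6), frames=[3,4,7,5]
Step 7: ref 7 → HIT, frames=[3,4,7,5]
Step 8: ref 6 → FAULT (evict 7), frames=[3,4,6,5]
Step 9: ref 6 → HIT, frames=[3,4,6,5]
Step 10: ref 6 → HIT, frames=[3,4,6,5]
Step 11: ref 7 → FAULT (evict 5), frames=[3,4,6,7]
Step 12: ref 7 → HIT, frames=[3,4,6,7]
Step 13: ref 6 → HIT, frames=[3,4,6,7]
Step 14: ref 7 → HIT, frames=[3,4,6,7]
Total faults: 8

Answer: 8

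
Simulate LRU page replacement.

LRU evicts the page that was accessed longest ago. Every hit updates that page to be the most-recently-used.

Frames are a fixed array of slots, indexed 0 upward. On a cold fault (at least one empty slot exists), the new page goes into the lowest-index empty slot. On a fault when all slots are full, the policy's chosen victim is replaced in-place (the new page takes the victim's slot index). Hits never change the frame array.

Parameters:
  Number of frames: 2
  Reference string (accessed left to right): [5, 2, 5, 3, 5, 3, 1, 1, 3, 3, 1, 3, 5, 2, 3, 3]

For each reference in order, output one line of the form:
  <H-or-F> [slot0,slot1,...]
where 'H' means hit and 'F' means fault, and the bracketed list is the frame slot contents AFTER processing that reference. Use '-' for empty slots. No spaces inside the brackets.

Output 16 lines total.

F [5,-]
F [5,2]
H [5,2]
F [5,3]
H [5,3]
H [5,3]
F [1,3]
H [1,3]
H [1,3]
H [1,3]
H [1,3]
H [1,3]
F [5,3]
F [5,2]
F [3,2]
H [3,2]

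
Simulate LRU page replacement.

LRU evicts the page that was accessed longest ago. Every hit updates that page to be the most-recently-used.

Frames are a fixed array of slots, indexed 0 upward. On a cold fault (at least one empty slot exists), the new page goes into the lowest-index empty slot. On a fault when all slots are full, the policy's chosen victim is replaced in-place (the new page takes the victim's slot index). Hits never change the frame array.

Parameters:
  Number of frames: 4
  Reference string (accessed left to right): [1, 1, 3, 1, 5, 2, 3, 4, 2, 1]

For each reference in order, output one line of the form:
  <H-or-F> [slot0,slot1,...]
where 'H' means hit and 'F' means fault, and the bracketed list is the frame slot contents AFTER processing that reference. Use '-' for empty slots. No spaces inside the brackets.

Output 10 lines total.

F [1,-,-,-]
H [1,-,-,-]
F [1,3,-,-]
H [1,3,-,-]
F [1,3,5,-]
F [1,3,5,2]
H [1,3,5,2]
F [4,3,5,2]
H [4,3,5,2]
F [4,3,1,2]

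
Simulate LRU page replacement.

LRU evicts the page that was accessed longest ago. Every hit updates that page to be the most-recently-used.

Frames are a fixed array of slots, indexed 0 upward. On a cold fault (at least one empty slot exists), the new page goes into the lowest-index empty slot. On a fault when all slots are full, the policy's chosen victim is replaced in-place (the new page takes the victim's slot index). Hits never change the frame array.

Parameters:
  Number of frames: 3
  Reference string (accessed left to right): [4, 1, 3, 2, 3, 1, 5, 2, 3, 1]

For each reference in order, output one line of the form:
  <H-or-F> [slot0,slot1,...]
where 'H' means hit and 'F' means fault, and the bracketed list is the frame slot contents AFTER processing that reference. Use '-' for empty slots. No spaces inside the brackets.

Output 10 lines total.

F [4,-,-]
F [4,1,-]
F [4,1,3]
F [2,1,3]
H [2,1,3]
H [2,1,3]
F [5,1,3]
F [5,1,2]
F [5,3,2]
F [1,3,2]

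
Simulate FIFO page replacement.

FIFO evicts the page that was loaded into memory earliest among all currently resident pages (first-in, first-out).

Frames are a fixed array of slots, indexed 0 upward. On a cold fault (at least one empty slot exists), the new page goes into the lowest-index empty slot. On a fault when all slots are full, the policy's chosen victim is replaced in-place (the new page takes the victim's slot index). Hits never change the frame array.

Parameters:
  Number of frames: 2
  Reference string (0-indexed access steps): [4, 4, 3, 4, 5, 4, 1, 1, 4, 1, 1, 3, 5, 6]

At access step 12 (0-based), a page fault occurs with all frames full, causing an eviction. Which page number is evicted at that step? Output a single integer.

Step 0: ref 4 -> FAULT, frames=[4,-]
Step 1: ref 4 -> HIT, frames=[4,-]
Step 2: ref 3 -> FAULT, frames=[4,3]
Step 3: ref 4 -> HIT, frames=[4,3]
Step 4: ref 5 -> FAULT, evict 4, frames=[5,3]
Step 5: ref 4 -> FAULT, evict 3, frames=[5,4]
Step 6: ref 1 -> FAULT, evict 5, frames=[1,4]
Step 7: ref 1 -> HIT, frames=[1,4]
Step 8: ref 4 -> HIT, frames=[1,4]
Step 9: ref 1 -> HIT, frames=[1,4]
Step 10: ref 1 -> HIT, frames=[1,4]
Step 11: ref 3 -> FAULT, evict 4, frames=[1,3]
Step 12: ref 5 -> FAULT, evict 1, frames=[5,3]
At step 12: evicted page 1

Answer: 1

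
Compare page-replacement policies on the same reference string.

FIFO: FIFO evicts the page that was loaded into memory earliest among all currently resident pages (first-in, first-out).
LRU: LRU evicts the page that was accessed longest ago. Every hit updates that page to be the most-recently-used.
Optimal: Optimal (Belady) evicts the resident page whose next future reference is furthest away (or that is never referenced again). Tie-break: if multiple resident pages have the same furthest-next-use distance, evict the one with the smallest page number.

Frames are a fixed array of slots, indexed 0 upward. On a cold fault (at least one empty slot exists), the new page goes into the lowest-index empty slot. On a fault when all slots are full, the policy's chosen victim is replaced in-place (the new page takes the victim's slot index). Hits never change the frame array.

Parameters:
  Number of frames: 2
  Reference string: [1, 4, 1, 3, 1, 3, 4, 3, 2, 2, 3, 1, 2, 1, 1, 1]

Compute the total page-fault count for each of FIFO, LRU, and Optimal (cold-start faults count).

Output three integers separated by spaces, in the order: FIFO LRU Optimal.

Answer: 8 7 6

Derivation:
--- FIFO ---
  step 0: ref 1 -> FAULT, frames=[1,-] (faults so far: 1)
  step 1: ref 4 -> FAULT, frames=[1,4] (faults so far: 2)
  step 2: ref 1 -> HIT, frames=[1,4] (faults so far: 2)
  step 3: ref 3 -> FAULT, evict 1, frames=[3,4] (faults so far: 3)
  step 4: ref 1 -> FAULT, evict 4, frames=[3,1] (faults so far: 4)
  step 5: ref 3 -> HIT, frames=[3,1] (faults so far: 4)
  step 6: ref 4 -> FAULT, evict 3, frames=[4,1] (faults so far: 5)
  step 7: ref 3 -> FAULT, evict 1, frames=[4,3] (faults so far: 6)
  step 8: ref 2 -> FAULT, evict 4, frames=[2,3] (faults so far: 7)
  step 9: ref 2 -> HIT, frames=[2,3] (faults so far: 7)
  step 10: ref 3 -> HIT, frames=[2,3] (faults so far: 7)
  step 11: ref 1 -> FAULT, evict 3, frames=[2,1] (faults so far: 8)
  step 12: ref 2 -> HIT, frames=[2,1] (faults so far: 8)
  step 13: ref 1 -> HIT, frames=[2,1] (faults so far: 8)
  step 14: ref 1 -> HIT, frames=[2,1] (faults so far: 8)
  step 15: ref 1 -> HIT, frames=[2,1] (faults so far: 8)
  FIFO total faults: 8
--- LRU ---
  step 0: ref 1 -> FAULT, frames=[1,-] (faults so far: 1)
  step 1: ref 4 -> FAULT, frames=[1,4] (faults so far: 2)
  step 2: ref 1 -> HIT, frames=[1,4] (faults so far: 2)
  step 3: ref 3 -> FAULT, evict 4, frames=[1,3] (faults so far: 3)
  step 4: ref 1 -> HIT, frames=[1,3] (faults so far: 3)
  step 5: ref 3 -> HIT, frames=[1,3] (faults so far: 3)
  step 6: ref 4 -> FAULT, evict 1, frames=[4,3] (faults so far: 4)
  step 7: ref 3 -> HIT, frames=[4,3] (faults so far: 4)
  step 8: ref 2 -> FAULT, evict 4, frames=[2,3] (faults so far: 5)
  step 9: ref 2 -> HIT, frames=[2,3] (faults so far: 5)
  step 10: ref 3 -> HIT, frames=[2,3] (faults so far: 5)
  step 11: ref 1 -> FAULT, evict 2, frames=[1,3] (faults so far: 6)
  step 12: ref 2 -> FAULT, evict 3, frames=[1,2] (faults so far: 7)
  step 13: ref 1 -> HIT, frames=[1,2] (faults so far: 7)
  step 14: ref 1 -> HIT, frames=[1,2] (faults so far: 7)
  step 15: ref 1 -> HIT, frames=[1,2] (faults so far: 7)
  LRU total faults: 7
--- Optimal ---
  step 0: ref 1 -> FAULT, frames=[1,-] (faults so far: 1)
  step 1: ref 4 -> FAULT, frames=[1,4] (faults so far: 2)
  step 2: ref 1 -> HIT, frames=[1,4] (faults so far: 2)
  step 3: ref 3 -> FAULT, evict 4, frames=[1,3] (faults so far: 3)
  step 4: ref 1 -> HIT, frames=[1,3] (faults so far: 3)
  step 5: ref 3 -> HIT, frames=[1,3] (faults so far: 3)
  step 6: ref 4 -> FAULT, evict 1, frames=[4,3] (faults so far: 4)
  step 7: ref 3 -> HIT, frames=[4,3] (faults so far: 4)
  step 8: ref 2 -> FAULT, evict 4, frames=[2,3] (faults so far: 5)
  step 9: ref 2 -> HIT, frames=[2,3] (faults so far: 5)
  step 10: ref 3 -> HIT, frames=[2,3] (faults so far: 5)
  step 11: ref 1 -> FAULT, evict 3, frames=[2,1] (faults so far: 6)
  step 12: ref 2 -> HIT, frames=[2,1] (faults so far: 6)
  step 13: ref 1 -> HIT, frames=[2,1] (faults so far: 6)
  step 14: ref 1 -> HIT, frames=[2,1] (faults so far: 6)
  step 15: ref 1 -> HIT, frames=[2,1] (faults so far: 6)
  Optimal total faults: 6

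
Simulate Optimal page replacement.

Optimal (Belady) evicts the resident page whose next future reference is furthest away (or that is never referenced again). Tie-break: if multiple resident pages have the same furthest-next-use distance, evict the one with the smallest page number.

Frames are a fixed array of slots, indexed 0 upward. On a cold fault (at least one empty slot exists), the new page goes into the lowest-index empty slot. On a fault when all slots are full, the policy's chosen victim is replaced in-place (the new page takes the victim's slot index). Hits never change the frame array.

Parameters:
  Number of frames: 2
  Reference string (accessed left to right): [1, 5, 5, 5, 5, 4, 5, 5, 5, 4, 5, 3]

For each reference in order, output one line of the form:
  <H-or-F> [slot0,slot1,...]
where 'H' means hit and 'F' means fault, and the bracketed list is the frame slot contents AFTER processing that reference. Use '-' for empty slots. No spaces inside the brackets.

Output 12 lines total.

F [1,-]
F [1,5]
H [1,5]
H [1,5]
H [1,5]
F [4,5]
H [4,5]
H [4,5]
H [4,5]
H [4,5]
H [4,5]
F [3,5]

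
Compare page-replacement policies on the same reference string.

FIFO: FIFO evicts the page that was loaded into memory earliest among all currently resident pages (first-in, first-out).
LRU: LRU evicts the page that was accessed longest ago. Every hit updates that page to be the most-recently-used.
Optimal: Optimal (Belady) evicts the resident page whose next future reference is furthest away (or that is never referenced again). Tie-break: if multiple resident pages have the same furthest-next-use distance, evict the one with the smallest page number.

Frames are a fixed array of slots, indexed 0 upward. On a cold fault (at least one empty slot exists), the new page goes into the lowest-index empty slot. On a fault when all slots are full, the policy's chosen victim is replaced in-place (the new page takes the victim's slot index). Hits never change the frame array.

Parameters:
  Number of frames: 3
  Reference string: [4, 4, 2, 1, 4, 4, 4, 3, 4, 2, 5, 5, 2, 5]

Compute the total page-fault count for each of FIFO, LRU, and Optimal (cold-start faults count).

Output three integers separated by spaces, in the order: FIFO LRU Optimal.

--- FIFO ---
  step 0: ref 4 -> FAULT, frames=[4,-,-] (faults so far: 1)
  step 1: ref 4 -> HIT, frames=[4,-,-] (faults so far: 1)
  step 2: ref 2 -> FAULT, frames=[4,2,-] (faults so far: 2)
  step 3: ref 1 -> FAULT, frames=[4,2,1] (faults so far: 3)
  step 4: ref 4 -> HIT, frames=[4,2,1] (faults so far: 3)
  step 5: ref 4 -> HIT, frames=[4,2,1] (faults so far: 3)
  step 6: ref 4 -> HIT, frames=[4,2,1] (faults so far: 3)
  step 7: ref 3 -> FAULT, evict 4, frames=[3,2,1] (faults so far: 4)
  step 8: ref 4 -> FAULT, evict 2, frames=[3,4,1] (faults so far: 5)
  step 9: ref 2 -> FAULT, evict 1, frames=[3,4,2] (faults so far: 6)
  step 10: ref 5 -> FAULT, evict 3, frames=[5,4,2] (faults so far: 7)
  step 11: ref 5 -> HIT, frames=[5,4,2] (faults so far: 7)
  step 12: ref 2 -> HIT, frames=[5,4,2] (faults so far: 7)
  step 13: ref 5 -> HIT, frames=[5,4,2] (faults so far: 7)
  FIFO total faults: 7
--- LRU ---
  step 0: ref 4 -> FAULT, frames=[4,-,-] (faults so far: 1)
  step 1: ref 4 -> HIT, frames=[4,-,-] (faults so far: 1)
  step 2: ref 2 -> FAULT, frames=[4,2,-] (faults so far: 2)
  step 3: ref 1 -> FAULT, frames=[4,2,1] (faults so far: 3)
  step 4: ref 4 -> HIT, frames=[4,2,1] (faults so far: 3)
  step 5: ref 4 -> HIT, frames=[4,2,1] (faults so far: 3)
  step 6: ref 4 -> HIT, frames=[4,2,1] (faults so far: 3)
  step 7: ref 3 -> FAULT, evict 2, frames=[4,3,1] (faults so far: 4)
  step 8: ref 4 -> HIT, frames=[4,3,1] (faults so far: 4)
  step 9: ref 2 -> FAULT, evict 1, frames=[4,3,2] (faults so far: 5)
  step 10: ref 5 -> FAULT, evict 3, frames=[4,5,2] (faults so far: 6)
  step 11: ref 5 -> HIT, frames=[4,5,2] (faults so far: 6)
  step 12: ref 2 -> HIT, frames=[4,5,2] (faults so far: 6)
  step 13: ref 5 -> HIT, frames=[4,5,2] (faults so far: 6)
  LRU total faults: 6
--- Optimal ---
  step 0: ref 4 -> FAULT, frames=[4,-,-] (faults so far: 1)
  step 1: ref 4 -> HIT, frames=[4,-,-] (faults so far: 1)
  step 2: ref 2 -> FAULT, frames=[4,2,-] (faults so far: 2)
  step 3: ref 1 -> FAULT, frames=[4,2,1] (faults so far: 3)
  step 4: ref 4 -> HIT, frames=[4,2,1] (faults so far: 3)
  step 5: ref 4 -> HIT, frames=[4,2,1] (faults so far: 3)
  step 6: ref 4 -> HIT, frames=[4,2,1] (faults so far: 3)
  step 7: ref 3 -> FAULT, evict 1, frames=[4,2,3] (faults so far: 4)
  step 8: ref 4 -> HIT, frames=[4,2,3] (faults so far: 4)
  step 9: ref 2 -> HIT, frames=[4,2,3] (faults so far: 4)
  step 10: ref 5 -> FAULT, evict 3, frames=[4,2,5] (faults so far: 5)
  step 11: ref 5 -> HIT, frames=[4,2,5] (faults so far: 5)
  step 12: ref 2 -> HIT, frames=[4,2,5] (faults so far: 5)
  step 13: ref 5 -> HIT, frames=[4,2,5] (faults so far: 5)
  Optimal total faults: 5

Answer: 7 6 5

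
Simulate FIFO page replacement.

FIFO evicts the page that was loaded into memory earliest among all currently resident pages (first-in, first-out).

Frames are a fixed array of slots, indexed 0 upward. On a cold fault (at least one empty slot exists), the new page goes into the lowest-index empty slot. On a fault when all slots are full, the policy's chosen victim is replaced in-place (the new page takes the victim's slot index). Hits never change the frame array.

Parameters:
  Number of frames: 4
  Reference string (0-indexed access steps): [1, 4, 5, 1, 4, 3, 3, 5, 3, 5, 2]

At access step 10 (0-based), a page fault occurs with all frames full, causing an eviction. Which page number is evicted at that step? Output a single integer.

Answer: 1

Derivation:
Step 0: ref 1 -> FAULT, frames=[1,-,-,-]
Step 1: ref 4 -> FAULT, frames=[1,4,-,-]
Step 2: ref 5 -> FAULT, frames=[1,4,5,-]
Step 3: ref 1 -> HIT, frames=[1,4,5,-]
Step 4: ref 4 -> HIT, frames=[1,4,5,-]
Step 5: ref 3 -> FAULT, frames=[1,4,5,3]
Step 6: ref 3 -> HIT, frames=[1,4,5,3]
Step 7: ref 5 -> HIT, frames=[1,4,5,3]
Step 8: ref 3 -> HIT, frames=[1,4,5,3]
Step 9: ref 5 -> HIT, frames=[1,4,5,3]
Step 10: ref 2 -> FAULT, evict 1, frames=[2,4,5,3]
At step 10: evicted page 1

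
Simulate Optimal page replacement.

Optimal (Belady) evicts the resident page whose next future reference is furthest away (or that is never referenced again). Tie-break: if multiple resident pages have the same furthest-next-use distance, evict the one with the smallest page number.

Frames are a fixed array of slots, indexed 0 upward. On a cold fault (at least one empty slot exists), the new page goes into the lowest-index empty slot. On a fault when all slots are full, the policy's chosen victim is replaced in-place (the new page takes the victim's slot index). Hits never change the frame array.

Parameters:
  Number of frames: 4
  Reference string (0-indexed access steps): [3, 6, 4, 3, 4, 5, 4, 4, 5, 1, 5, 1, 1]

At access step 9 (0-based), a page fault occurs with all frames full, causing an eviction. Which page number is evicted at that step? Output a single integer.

Step 0: ref 3 -> FAULT, frames=[3,-,-,-]
Step 1: ref 6 -> FAULT, frames=[3,6,-,-]
Step 2: ref 4 -> FAULT, frames=[3,6,4,-]
Step 3: ref 3 -> HIT, frames=[3,6,4,-]
Step 4: ref 4 -> HIT, frames=[3,6,4,-]
Step 5: ref 5 -> FAULT, frames=[3,6,4,5]
Step 6: ref 4 -> HIT, frames=[3,6,4,5]
Step 7: ref 4 -> HIT, frames=[3,6,4,5]
Step 8: ref 5 -> HIT, frames=[3,6,4,5]
Step 9: ref 1 -> FAULT, evict 3, frames=[1,6,4,5]
At step 9: evicted page 3

Answer: 3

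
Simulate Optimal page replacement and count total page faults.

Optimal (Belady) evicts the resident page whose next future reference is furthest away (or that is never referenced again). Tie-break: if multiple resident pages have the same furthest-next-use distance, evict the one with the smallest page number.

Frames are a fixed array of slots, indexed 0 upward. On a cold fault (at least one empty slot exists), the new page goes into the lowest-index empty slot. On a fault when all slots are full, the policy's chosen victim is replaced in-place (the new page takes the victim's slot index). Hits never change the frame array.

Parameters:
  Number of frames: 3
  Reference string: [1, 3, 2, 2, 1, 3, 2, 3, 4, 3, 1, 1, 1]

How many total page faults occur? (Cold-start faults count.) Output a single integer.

Answer: 4

Derivation:
Step 0: ref 1 → FAULT, frames=[1,-,-]
Step 1: ref 3 → FAULT, frames=[1,3,-]
Step 2: ref 2 → FAULT, frames=[1,3,2]
Step 3: ref 2 → HIT, frames=[1,3,2]
Step 4: ref 1 → HIT, frames=[1,3,2]
Step 5: ref 3 → HIT, frames=[1,3,2]
Step 6: ref 2 → HIT, frames=[1,3,2]
Step 7: ref 3 → HIT, frames=[1,3,2]
Step 8: ref 4 → FAULT (evict 2), frames=[1,3,4]
Step 9: ref 3 → HIT, frames=[1,3,4]
Step 10: ref 1 → HIT, frames=[1,3,4]
Step 11: ref 1 → HIT, frames=[1,3,4]
Step 12: ref 1 → HIT, frames=[1,3,4]
Total faults: 4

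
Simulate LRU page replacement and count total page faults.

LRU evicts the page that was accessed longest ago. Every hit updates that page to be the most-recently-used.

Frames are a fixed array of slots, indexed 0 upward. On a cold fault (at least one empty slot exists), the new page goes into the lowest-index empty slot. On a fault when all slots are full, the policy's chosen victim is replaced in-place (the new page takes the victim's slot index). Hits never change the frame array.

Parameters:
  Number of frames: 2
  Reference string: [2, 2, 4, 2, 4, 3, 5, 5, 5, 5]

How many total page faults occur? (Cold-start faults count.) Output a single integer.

Step 0: ref 2 → FAULT, frames=[2,-]
Step 1: ref 2 → HIT, frames=[2,-]
Step 2: ref 4 → FAULT, frames=[2,4]
Step 3: ref 2 → HIT, frames=[2,4]
Step 4: ref 4 → HIT, frames=[2,4]
Step 5: ref 3 → FAULT (evict 2), frames=[3,4]
Step 6: ref 5 → FAULT (evict 4), frames=[3,5]
Step 7: ref 5 → HIT, frames=[3,5]
Step 8: ref 5 → HIT, frames=[3,5]
Step 9: ref 5 → HIT, frames=[3,5]
Total faults: 4

Answer: 4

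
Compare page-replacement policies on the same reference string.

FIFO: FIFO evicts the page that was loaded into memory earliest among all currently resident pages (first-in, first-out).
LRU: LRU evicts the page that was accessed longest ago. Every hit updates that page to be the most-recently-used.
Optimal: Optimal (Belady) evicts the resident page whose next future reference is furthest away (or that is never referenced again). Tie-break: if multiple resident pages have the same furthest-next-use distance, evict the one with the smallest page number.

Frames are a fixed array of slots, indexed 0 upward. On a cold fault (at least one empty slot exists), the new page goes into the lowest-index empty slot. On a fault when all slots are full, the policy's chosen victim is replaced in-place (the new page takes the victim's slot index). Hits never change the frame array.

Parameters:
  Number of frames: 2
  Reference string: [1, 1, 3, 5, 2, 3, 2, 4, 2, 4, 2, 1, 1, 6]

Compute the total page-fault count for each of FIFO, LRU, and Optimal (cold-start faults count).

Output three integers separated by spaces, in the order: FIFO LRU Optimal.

--- FIFO ---
  step 0: ref 1 -> FAULT, frames=[1,-] (faults so far: 1)
  step 1: ref 1 -> HIT, frames=[1,-] (faults so far: 1)
  step 2: ref 3 -> FAULT, frames=[1,3] (faults so far: 2)
  step 3: ref 5 -> FAULT, evict 1, frames=[5,3] (faults so far: 3)
  step 4: ref 2 -> FAULT, evict 3, frames=[5,2] (faults so far: 4)
  step 5: ref 3 -> FAULT, evict 5, frames=[3,2] (faults so far: 5)
  step 6: ref 2 -> HIT, frames=[3,2] (faults so far: 5)
  step 7: ref 4 -> FAULT, evict 2, frames=[3,4] (faults so far: 6)
  step 8: ref 2 -> FAULT, evict 3, frames=[2,4] (faults so far: 7)
  step 9: ref 4 -> HIT, frames=[2,4] (faults so far: 7)
  step 10: ref 2 -> HIT, frames=[2,4] (faults so far: 7)
  step 11: ref 1 -> FAULT, evict 4, frames=[2,1] (faults so far: 8)
  step 12: ref 1 -> HIT, frames=[2,1] (faults so far: 8)
  step 13: ref 6 -> FAULT, evict 2, frames=[6,1] (faults so far: 9)
  FIFO total faults: 9
--- LRU ---
  step 0: ref 1 -> FAULT, frames=[1,-] (faults so far: 1)
  step 1: ref 1 -> HIT, frames=[1,-] (faults so far: 1)
  step 2: ref 3 -> FAULT, frames=[1,3] (faults so far: 2)
  step 3: ref 5 -> FAULT, evict 1, frames=[5,3] (faults so far: 3)
  step 4: ref 2 -> FAULT, evict 3, frames=[5,2] (faults so far: 4)
  step 5: ref 3 -> FAULT, evict 5, frames=[3,2] (faults so far: 5)
  step 6: ref 2 -> HIT, frames=[3,2] (faults so far: 5)
  step 7: ref 4 -> FAULT, evict 3, frames=[4,2] (faults so far: 6)
  step 8: ref 2 -> HIT, frames=[4,2] (faults so far: 6)
  step 9: ref 4 -> HIT, frames=[4,2] (faults so far: 6)
  step 10: ref 2 -> HIT, frames=[4,2] (faults so far: 6)
  step 11: ref 1 -> FAULT, evict 4, frames=[1,2] (faults so far: 7)
  step 12: ref 1 -> HIT, frames=[1,2] (faults so far: 7)
  step 13: ref 6 -> FAULT, evict 2, frames=[1,6] (faults so far: 8)
  LRU total faults: 8
--- Optimal ---
  step 0: ref 1 -> FAULT, frames=[1,-] (faults so far: 1)
  step 1: ref 1 -> HIT, frames=[1,-] (faults so far: 1)
  step 2: ref 3 -> FAULT, frames=[1,3] (faults so far: 2)
  step 3: ref 5 -> FAULT, evict 1, frames=[5,3] (faults so far: 3)
  step 4: ref 2 -> FAULT, evict 5, frames=[2,3] (faults so far: 4)
  step 5: ref 3 -> HIT, frames=[2,3] (faults so far: 4)
  step 6: ref 2 -> HIT, frames=[2,3] (faults so far: 4)
  step 7: ref 4 -> FAULT, evict 3, frames=[2,4] (faults so far: 5)
  step 8: ref 2 -> HIT, frames=[2,4] (faults so far: 5)
  step 9: ref 4 -> HIT, frames=[2,4] (faults so far: 5)
  step 10: ref 2 -> HIT, frames=[2,4] (faults so far: 5)
  step 11: ref 1 -> FAULT, evict 2, frames=[1,4] (faults so far: 6)
  step 12: ref 1 -> HIT, frames=[1,4] (faults so far: 6)
  step 13: ref 6 -> FAULT, evict 1, frames=[6,4] (faults so far: 7)
  Optimal total faults: 7

Answer: 9 8 7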